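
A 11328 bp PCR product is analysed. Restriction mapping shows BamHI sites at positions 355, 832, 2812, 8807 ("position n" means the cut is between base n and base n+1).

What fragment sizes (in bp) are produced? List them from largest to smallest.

5995, 2521, 1980, 477, 355 bp

Linear molecule, 4 cuts → 5 fragments:
  355 − 0 = 355 bp
  832 − 355 = 477 bp
  2812 − 832 = 1980 bp
  8807 − 2812 = 5995 bp
  11328 − 8807 = 2521 bp
Sorted largest to smallest: 5995, 2521, 1980, 477, 355 bp.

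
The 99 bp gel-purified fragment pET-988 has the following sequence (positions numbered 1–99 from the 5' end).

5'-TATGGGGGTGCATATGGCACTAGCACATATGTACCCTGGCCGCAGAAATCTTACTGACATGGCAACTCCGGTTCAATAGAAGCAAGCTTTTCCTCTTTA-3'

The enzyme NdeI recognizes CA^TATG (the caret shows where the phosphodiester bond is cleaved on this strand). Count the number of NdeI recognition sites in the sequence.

2

CATATG occurs starting at positions 11, 26.
NdeI cuts at 2 sites.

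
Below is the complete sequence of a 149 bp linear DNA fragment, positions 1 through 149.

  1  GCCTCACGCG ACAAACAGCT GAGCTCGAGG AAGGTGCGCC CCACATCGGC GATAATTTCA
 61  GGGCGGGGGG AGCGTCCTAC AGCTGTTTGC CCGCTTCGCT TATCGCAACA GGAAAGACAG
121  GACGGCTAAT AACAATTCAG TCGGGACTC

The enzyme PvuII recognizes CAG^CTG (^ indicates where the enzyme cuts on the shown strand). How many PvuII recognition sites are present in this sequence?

CAGCTG occurs starting at positions 16, 80.
PvuII cuts at 2 sites.

2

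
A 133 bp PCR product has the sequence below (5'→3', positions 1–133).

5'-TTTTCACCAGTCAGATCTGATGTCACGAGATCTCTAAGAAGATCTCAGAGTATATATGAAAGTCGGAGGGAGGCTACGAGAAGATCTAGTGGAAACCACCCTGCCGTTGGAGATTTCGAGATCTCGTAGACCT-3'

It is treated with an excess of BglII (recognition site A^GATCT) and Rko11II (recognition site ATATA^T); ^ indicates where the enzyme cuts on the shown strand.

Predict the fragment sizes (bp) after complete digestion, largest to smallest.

BglII sites (AGATCT) start at positions 13, 28, 40, 82, 119.
BglII cuts after the first base of each site, so after positions 13, 28, 40, 82, 119.
The Rko11II site (ATATAT) starts at position 52.
Rko11II cuts after base 5 of each site (before the last base), so after position 56.
Combined cut positions: 13, 28, 40, 56, 82, 119.
Linear molecule, 6 cuts → 7 fragments:
  1–13 → 13 bp
  14–28 → 15 bp
  29–40 → 12 bp
  41–56 → 16 bp
  57–82 → 26 bp
  83–119 → 37 bp
  120–133 → 14 bp
Sorted largest to smallest: 37, 26, 16, 15, 14, 13, 12 bp.

37, 26, 16, 15, 14, 13, 12 bp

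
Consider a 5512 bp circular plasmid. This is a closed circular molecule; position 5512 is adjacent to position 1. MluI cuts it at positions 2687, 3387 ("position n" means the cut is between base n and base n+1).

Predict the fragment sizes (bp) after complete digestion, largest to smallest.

Circular molecule, 2 cuts → 2 fragments:
  3387 − 2687 = 700 bp
  wrap: 5512 − 3387 + 2687 = 4812 bp
Sorted largest to smallest: 4812, 700 bp.

4812, 700 bp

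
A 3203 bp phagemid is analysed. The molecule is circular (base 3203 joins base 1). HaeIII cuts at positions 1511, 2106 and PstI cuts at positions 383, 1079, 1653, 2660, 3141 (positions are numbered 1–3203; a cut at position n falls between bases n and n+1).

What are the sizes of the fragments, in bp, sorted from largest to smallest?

Combined cut positions (sorted): 383, 1079, 1511, 1653, 2106, 2660, 3141.
Circular molecule, 7 cuts → 7 fragments:
  1079 − 383 = 696 bp
  1511 − 1079 = 432 bp
  1653 − 1511 = 142 bp
  2106 − 1653 = 453 bp
  2660 − 2106 = 554 bp
  3141 − 2660 = 481 bp
  wrap: 3203 − 3141 + 383 = 445 bp
Sorted largest to smallest: 696, 554, 481, 453, 445, 432, 142 bp.

696, 554, 481, 453, 445, 432, 142 bp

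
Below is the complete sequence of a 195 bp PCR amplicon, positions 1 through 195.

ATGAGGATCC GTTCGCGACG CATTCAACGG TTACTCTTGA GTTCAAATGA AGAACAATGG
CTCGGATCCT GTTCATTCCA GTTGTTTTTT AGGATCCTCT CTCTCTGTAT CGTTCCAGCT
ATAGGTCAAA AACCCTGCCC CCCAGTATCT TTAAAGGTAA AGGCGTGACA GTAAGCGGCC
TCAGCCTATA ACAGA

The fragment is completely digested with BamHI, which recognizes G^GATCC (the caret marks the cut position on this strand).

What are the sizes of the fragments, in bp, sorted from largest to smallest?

BamHI sites (GGATCC) start at positions 5, 64, 92.
BamHI cuts after the first base of each site, so after positions 5, 64, 92.
Linear molecule, 3 cuts → 4 fragments:
  1–5 → 5 bp
  6–64 → 59 bp
  65–92 → 28 bp
  93–195 → 103 bp
Sorted largest to smallest: 103, 59, 28, 5 bp.

103, 59, 28, 5 bp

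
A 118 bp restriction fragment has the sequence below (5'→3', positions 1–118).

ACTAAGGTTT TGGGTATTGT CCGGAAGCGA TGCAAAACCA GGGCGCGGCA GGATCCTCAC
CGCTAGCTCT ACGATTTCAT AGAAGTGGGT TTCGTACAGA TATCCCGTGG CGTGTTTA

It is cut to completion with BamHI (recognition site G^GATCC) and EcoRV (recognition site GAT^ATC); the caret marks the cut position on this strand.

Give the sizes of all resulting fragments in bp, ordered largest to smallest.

51, 50, 17 bp

The BamHI site (GGATCC) starts at position 51.
BamHI cuts after the first base of each site, so after position 51.
The EcoRV site (GATATC) starts at position 99.
EcoRV cuts after base 3 of each site, so after position 101.
Combined cut positions: 51, 101.
Linear molecule, 2 cuts → 3 fragments:
  1–51 → 51 bp
  52–101 → 50 bp
  102–118 → 17 bp
Sorted largest to smallest: 51, 50, 17 bp.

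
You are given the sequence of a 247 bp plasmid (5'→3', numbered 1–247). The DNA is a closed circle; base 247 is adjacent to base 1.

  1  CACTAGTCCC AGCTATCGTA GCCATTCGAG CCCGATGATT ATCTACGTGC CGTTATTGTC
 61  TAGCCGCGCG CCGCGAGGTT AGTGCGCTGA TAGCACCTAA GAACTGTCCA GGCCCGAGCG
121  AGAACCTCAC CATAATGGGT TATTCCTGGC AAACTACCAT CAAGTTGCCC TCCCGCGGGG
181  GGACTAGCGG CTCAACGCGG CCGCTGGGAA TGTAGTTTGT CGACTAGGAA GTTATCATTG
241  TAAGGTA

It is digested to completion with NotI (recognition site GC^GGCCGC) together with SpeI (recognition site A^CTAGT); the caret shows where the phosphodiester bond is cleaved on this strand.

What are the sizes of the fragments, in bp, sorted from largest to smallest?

196, 51 bp

The NotI site (GCGGCCGC) starts at position 197.
NotI cuts after base 2 of each site, so after position 198.
The SpeI site (ACTAGT) starts at position 2.
SpeI cuts after the first base of each site, so after position 2.
Combined cut positions: 2, 198.
Circular molecule, 2 cuts → 2 fragments:
  3–198 → 196 bp
  199–247 then 1–2 → 49 + 2 = 51 bp
Sorted largest to smallest: 196, 51 bp.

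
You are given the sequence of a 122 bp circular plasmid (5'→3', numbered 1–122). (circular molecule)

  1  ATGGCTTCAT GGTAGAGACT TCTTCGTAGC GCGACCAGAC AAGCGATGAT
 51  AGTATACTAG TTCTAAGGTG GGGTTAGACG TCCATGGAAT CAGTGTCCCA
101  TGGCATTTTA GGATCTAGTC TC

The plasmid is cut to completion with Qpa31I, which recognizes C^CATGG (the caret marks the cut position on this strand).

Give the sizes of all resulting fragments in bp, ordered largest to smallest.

106, 16 bp

Qpa31I sites (CCATGG) start at positions 82, 98.
Qpa31I cuts after the first base of each site, so after positions 82, 98.
Circular molecule, 2 cuts → 2 fragments:
  83–98 → 16 bp
  99–122 then 1–82 → 24 + 82 = 106 bp
Sorted largest to smallest: 106, 16 bp.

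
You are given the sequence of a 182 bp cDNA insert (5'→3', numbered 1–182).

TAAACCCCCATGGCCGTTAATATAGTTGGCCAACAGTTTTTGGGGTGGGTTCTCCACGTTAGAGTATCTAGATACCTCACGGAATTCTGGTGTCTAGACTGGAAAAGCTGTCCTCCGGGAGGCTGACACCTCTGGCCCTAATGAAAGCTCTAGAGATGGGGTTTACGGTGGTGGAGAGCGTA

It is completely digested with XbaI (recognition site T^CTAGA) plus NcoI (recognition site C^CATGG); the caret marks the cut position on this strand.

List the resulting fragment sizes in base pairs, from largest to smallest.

XbaI sites (TCTAGA) start at positions 67, 93, 149.
XbaI cuts after the first base of each site, so after positions 67, 93, 149.
The NcoI site (CCATGG) starts at position 8.
NcoI cuts after the first base of each site, so after position 8.
Combined cut positions: 8, 67, 93, 149.
Linear molecule, 4 cuts → 5 fragments:
  1–8 → 8 bp
  9–67 → 59 bp
  68–93 → 26 bp
  94–149 → 56 bp
  150–182 → 33 bp
Sorted largest to smallest: 59, 56, 33, 26, 8 bp.

59, 56, 33, 26, 8 bp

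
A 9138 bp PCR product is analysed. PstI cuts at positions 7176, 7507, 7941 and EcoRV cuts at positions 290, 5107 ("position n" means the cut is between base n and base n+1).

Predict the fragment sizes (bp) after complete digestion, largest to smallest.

4817, 2069, 1197, 434, 331, 290 bp

Combined cut positions (sorted): 290, 5107, 7176, 7507, 7941.
Linear molecule, 5 cuts → 6 fragments:
  290 − 0 = 290 bp
  5107 − 290 = 4817 bp
  7176 − 5107 = 2069 bp
  7507 − 7176 = 331 bp
  7941 − 7507 = 434 bp
  9138 − 7941 = 1197 bp
Sorted largest to smallest: 4817, 2069, 1197, 434, 331, 290 bp.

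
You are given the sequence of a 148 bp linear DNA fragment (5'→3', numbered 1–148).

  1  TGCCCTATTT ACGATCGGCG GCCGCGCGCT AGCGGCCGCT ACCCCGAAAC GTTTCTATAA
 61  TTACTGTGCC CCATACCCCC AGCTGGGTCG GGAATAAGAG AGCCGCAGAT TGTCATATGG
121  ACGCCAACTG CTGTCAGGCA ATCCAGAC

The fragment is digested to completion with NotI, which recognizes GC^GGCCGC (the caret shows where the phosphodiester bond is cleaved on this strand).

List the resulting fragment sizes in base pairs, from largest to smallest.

115, 19, 14 bp

NotI sites (GCGGCCGC) start at positions 18, 32.
NotI cuts after base 2 of each site, so after positions 19, 33.
Linear molecule, 2 cuts → 3 fragments:
  1–19 → 19 bp
  20–33 → 14 bp
  34–148 → 115 bp
Sorted largest to smallest: 115, 19, 14 bp.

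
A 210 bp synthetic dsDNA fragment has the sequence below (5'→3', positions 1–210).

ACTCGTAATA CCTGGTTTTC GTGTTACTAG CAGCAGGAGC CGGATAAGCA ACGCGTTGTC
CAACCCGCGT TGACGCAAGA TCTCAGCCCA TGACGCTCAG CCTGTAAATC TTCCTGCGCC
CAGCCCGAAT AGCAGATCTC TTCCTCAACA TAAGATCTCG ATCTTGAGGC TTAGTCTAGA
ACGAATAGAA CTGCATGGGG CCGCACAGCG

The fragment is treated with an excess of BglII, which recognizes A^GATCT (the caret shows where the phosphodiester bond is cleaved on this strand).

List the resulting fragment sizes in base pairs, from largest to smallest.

78, 57, 56, 19 bp

BglII sites (AGATCT) start at positions 78, 134, 153.
BglII cuts after the first base of each site, so after positions 78, 134, 153.
Linear molecule, 3 cuts → 4 fragments:
  1–78 → 78 bp
  79–134 → 56 bp
  135–153 → 19 bp
  154–210 → 57 bp
Sorted largest to smallest: 78, 57, 56, 19 bp.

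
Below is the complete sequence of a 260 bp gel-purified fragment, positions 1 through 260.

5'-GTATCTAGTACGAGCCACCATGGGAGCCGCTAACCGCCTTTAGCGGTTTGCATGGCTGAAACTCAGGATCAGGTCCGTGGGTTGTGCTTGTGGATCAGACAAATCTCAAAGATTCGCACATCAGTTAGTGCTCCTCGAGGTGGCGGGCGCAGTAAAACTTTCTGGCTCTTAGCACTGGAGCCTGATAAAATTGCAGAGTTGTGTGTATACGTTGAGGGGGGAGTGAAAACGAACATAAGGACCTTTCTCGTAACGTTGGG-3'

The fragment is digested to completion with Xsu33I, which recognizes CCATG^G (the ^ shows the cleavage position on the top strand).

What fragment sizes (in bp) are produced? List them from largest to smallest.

The Xsu33I site (CCATGG) starts at position 18.
Xsu33I cuts after base 5 of each site (before the last base), so after position 22.
Linear molecule, 1 cut → 2 fragments:
  1–22 → 22 bp
  23–260 → 238 bp
Sorted largest to smallest: 238, 22 bp.

238, 22 bp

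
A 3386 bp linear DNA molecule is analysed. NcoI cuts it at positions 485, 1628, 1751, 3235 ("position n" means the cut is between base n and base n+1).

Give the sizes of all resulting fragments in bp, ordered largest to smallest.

Linear molecule, 4 cuts → 5 fragments:
  485 − 0 = 485 bp
  1628 − 485 = 1143 bp
  1751 − 1628 = 123 bp
  3235 − 1751 = 1484 bp
  3386 − 3235 = 151 bp
Sorted largest to smallest: 1484, 1143, 485, 151, 123 bp.

1484, 1143, 485, 151, 123 bp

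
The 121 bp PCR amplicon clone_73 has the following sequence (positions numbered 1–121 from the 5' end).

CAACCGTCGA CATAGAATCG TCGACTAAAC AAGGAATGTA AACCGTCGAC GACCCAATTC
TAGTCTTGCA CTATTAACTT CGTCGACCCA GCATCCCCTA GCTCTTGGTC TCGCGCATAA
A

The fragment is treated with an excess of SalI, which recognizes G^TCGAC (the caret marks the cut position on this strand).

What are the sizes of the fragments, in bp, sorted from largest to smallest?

SalI sites (GTCGAC) start at positions 6, 20, 45, 82.
SalI cuts after the first base of each site, so after positions 6, 20, 45, 82.
Linear molecule, 4 cuts → 5 fragments:
  1–6 → 6 bp
  7–20 → 14 bp
  21–45 → 25 bp
  46–82 → 37 bp
  83–121 → 39 bp
Sorted largest to smallest: 39, 37, 25, 14, 6 bp.

39, 37, 25, 14, 6 bp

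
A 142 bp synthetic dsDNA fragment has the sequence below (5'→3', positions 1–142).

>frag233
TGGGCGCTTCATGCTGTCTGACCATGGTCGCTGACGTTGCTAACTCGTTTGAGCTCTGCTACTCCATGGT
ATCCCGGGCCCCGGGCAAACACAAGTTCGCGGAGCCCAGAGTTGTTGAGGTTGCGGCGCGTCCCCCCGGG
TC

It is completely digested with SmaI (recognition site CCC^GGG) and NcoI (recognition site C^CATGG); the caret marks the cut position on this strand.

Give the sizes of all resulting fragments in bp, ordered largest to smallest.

SmaI sites (CCCGGG) start at positions 73, 80, 135.
SmaI cuts after base 3 of each site, so after positions 75, 82, 137.
NcoI sites (CCATGG) start at positions 22, 64.
NcoI cuts after the first base of each site, so after positions 22, 64.
Combined cut positions: 22, 64, 75, 82, 137.
Linear molecule, 5 cuts → 6 fragments:
  1–22 → 22 bp
  23–64 → 42 bp
  65–75 → 11 bp
  76–82 → 7 bp
  83–137 → 55 bp
  138–142 → 5 bp
Sorted largest to smallest: 55, 42, 22, 11, 7, 5 bp.

55, 42, 22, 11, 7, 5 bp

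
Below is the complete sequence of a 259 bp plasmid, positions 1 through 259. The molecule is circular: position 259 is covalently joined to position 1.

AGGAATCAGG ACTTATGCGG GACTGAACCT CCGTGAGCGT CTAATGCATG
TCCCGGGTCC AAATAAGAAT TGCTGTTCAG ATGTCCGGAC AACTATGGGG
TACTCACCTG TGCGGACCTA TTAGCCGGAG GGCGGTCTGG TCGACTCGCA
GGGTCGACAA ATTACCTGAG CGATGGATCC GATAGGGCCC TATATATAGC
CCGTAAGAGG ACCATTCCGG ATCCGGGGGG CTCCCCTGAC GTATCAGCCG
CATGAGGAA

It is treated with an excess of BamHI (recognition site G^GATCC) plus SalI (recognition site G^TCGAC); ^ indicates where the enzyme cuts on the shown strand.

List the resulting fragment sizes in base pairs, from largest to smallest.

180, 44, 22, 13 bp

BamHI sites (GGATCC) start at positions 175, 219.
BamHI cuts after the first base of each site, so after positions 175, 219.
SalI sites (GTCGAC) start at positions 140, 153.
SalI cuts after the first base of each site, so after positions 140, 153.
Combined cut positions: 140, 153, 175, 219.
Circular molecule, 4 cuts → 4 fragments:
  141–153 → 13 bp
  154–175 → 22 bp
  176–219 → 44 bp
  220–259 then 1–140 → 40 + 140 = 180 bp
Sorted largest to smallest: 180, 44, 22, 13 bp.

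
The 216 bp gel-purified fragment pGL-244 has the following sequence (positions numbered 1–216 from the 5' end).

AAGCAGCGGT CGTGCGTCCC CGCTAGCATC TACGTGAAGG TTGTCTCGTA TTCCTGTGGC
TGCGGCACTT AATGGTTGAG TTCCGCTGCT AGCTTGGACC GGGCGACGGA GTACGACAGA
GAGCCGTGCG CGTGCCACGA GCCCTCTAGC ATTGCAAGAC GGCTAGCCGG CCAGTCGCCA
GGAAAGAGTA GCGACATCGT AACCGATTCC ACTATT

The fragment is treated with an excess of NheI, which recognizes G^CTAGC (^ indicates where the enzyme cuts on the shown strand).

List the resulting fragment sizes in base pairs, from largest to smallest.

74, 66, 54, 22 bp

NheI sites (GCTAGC) start at positions 22, 88, 162.
NheI cuts after the first base of each site, so after positions 22, 88, 162.
Linear molecule, 3 cuts → 4 fragments:
  1–22 → 22 bp
  23–88 → 66 bp
  89–162 → 74 bp
  163–216 → 54 bp
Sorted largest to smallest: 74, 66, 54, 22 bp.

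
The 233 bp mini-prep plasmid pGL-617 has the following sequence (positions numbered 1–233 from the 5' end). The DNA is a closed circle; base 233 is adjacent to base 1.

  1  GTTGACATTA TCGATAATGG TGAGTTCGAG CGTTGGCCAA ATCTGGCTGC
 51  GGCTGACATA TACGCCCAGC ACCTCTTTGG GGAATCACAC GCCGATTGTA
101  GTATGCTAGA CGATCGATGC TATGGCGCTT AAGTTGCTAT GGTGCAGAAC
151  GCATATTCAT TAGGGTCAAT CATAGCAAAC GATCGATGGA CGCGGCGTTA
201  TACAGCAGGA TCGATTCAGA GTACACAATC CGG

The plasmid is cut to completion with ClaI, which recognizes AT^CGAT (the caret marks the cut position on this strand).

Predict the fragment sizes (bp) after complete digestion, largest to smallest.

ClaI sites (ATCGAT) start at positions 10, 113, 182, 210.
ClaI cuts after base 2 of each site, so after positions 11, 114, 183, 211.
Circular molecule, 4 cuts → 4 fragments:
  12–114 → 103 bp
  115–183 → 69 bp
  184–211 → 28 bp
  212–233 then 1–11 → 22 + 11 = 33 bp
Sorted largest to smallest: 103, 69, 33, 28 bp.

103, 69, 33, 28 bp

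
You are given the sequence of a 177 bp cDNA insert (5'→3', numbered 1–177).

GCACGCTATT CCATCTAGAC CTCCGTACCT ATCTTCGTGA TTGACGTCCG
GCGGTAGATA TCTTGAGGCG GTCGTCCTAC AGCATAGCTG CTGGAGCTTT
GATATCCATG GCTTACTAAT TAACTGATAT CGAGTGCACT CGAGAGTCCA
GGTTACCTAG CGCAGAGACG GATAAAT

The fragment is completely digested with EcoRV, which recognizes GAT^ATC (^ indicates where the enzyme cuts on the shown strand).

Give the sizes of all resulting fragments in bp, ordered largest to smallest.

EcoRV sites (GATATC) start at positions 57, 101, 126.
EcoRV cuts after base 3 of each site, so after positions 59, 103, 128.
Linear molecule, 3 cuts → 4 fragments:
  1–59 → 59 bp
  60–103 → 44 bp
  104–128 → 25 bp
  129–177 → 49 bp
Sorted largest to smallest: 59, 49, 44, 25 bp.

59, 49, 44, 25 bp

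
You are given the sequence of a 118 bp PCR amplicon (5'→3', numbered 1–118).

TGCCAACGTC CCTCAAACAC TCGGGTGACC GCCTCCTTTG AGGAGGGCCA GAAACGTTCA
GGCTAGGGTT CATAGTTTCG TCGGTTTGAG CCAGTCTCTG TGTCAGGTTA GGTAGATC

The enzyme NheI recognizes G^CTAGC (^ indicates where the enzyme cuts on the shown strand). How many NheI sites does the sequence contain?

No occurrence of GCTAGC is present in the sequence.
NheI does not cut: 0 sites.

0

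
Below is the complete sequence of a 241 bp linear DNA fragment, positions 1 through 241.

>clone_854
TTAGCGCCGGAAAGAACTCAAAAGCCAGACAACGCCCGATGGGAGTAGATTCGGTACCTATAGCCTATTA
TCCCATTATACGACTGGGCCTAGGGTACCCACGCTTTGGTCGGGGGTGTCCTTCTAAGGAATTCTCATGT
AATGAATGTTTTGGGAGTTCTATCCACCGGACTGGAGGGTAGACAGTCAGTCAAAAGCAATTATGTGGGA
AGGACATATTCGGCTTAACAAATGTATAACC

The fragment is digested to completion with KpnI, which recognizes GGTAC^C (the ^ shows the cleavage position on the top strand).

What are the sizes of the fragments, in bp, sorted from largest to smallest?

143, 57, 41 bp

KpnI sites (GGTACC) start at positions 53, 94.
KpnI cuts after base 5 of each site (before the last base), so after positions 57, 98.
Linear molecule, 2 cuts → 3 fragments:
  1–57 → 57 bp
  58–98 → 41 bp
  99–241 → 143 bp
Sorted largest to smallest: 143, 57, 41 bp.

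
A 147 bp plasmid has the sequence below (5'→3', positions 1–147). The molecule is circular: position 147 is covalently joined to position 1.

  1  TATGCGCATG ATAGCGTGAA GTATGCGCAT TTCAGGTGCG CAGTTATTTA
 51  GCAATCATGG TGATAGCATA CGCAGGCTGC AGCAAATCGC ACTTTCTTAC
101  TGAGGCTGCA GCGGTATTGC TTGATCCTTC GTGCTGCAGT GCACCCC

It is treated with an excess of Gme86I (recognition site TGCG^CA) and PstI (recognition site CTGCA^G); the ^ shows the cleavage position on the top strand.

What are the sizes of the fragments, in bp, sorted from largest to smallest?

Gme86I sites (TGCGCA) start at positions 3, 24, 37.
Gme86I cuts after base 4 of each site, so after positions 6, 27, 40.
PstI sites (CTGCAG) start at positions 77, 106, 134.
PstI cuts after base 5 of each site (before the last base), so after positions 81, 110, 138.
Combined cut positions: 6, 27, 40, 81, 110, 138.
Circular molecule, 6 cuts → 6 fragments:
  7–27 → 21 bp
  28–40 → 13 bp
  41–81 → 41 bp
  82–110 → 29 bp
  111–138 → 28 bp
  139–147 then 1–6 → 9 + 6 = 15 bp
Sorted largest to smallest: 41, 29, 28, 21, 15, 13 bp.

41, 29, 28, 21, 15, 13 bp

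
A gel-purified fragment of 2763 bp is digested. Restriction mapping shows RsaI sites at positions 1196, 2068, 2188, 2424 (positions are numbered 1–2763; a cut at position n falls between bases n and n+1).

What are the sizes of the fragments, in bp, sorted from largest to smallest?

1196, 872, 339, 236, 120 bp

Linear molecule, 4 cuts → 5 fragments:
  1196 − 0 = 1196 bp
  2068 − 1196 = 872 bp
  2188 − 2068 = 120 bp
  2424 − 2188 = 236 bp
  2763 − 2424 = 339 bp
Sorted largest to smallest: 1196, 872, 339, 236, 120 bp.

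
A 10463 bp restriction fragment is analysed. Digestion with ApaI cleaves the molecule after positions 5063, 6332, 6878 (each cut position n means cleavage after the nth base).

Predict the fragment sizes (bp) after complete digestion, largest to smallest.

Linear molecule, 3 cuts → 4 fragments:
  5063 − 0 = 5063 bp
  6332 − 5063 = 1269 bp
  6878 − 6332 = 546 bp
  10463 − 6878 = 3585 bp
Sorted largest to smallest: 5063, 3585, 1269, 546 bp.

5063, 3585, 1269, 546 bp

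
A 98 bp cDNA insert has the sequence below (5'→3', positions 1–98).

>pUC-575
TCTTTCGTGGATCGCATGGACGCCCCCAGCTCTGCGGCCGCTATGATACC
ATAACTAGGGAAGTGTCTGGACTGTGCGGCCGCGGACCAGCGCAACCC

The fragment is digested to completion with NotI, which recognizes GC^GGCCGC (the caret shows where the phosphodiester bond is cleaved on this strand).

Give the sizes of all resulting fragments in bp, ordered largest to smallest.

42, 35, 21 bp

NotI sites (GCGGCCGC) start at positions 34, 76.
NotI cuts after base 2 of each site, so after positions 35, 77.
Linear molecule, 2 cuts → 3 fragments:
  1–35 → 35 bp
  36–77 → 42 bp
  78–98 → 21 bp
Sorted largest to smallest: 42, 35, 21 bp.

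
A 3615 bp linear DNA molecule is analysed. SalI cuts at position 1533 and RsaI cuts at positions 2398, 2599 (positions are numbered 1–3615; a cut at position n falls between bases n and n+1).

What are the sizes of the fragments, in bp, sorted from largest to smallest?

Combined cut positions (sorted): 1533, 2398, 2599.
Linear molecule, 3 cuts → 4 fragments:
  1533 − 0 = 1533 bp
  2398 − 1533 = 865 bp
  2599 − 2398 = 201 bp
  3615 − 2599 = 1016 bp
Sorted largest to smallest: 1533, 1016, 865, 201 bp.

1533, 1016, 865, 201 bp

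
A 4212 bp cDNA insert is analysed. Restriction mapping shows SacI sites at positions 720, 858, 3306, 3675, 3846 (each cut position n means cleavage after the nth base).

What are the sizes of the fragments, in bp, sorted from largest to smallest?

2448, 720, 369, 366, 171, 138 bp

Linear molecule, 5 cuts → 6 fragments:
  720 − 0 = 720 bp
  858 − 720 = 138 bp
  3306 − 858 = 2448 bp
  3675 − 3306 = 369 bp
  3846 − 3675 = 171 bp
  4212 − 3846 = 366 bp
Sorted largest to smallest: 2448, 720, 369, 366, 171, 138 bp.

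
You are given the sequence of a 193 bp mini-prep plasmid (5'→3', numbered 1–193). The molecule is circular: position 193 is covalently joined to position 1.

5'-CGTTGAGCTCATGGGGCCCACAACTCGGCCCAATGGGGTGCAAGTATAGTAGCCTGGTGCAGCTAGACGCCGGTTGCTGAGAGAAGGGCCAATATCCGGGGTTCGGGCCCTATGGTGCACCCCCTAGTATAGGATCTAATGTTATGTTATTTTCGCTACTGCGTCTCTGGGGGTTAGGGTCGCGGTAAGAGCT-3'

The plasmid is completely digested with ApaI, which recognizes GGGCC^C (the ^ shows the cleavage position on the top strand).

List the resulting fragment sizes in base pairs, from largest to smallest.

ApaI sites (GGGCCC) start at positions 14, 105.
ApaI cuts after base 5 of each site (before the last base), so after positions 18, 109.
Circular molecule, 2 cuts → 2 fragments:
  19–109 → 91 bp
  110–193 then 1–18 → 84 + 18 = 102 bp
Sorted largest to smallest: 102, 91 bp.

102, 91 bp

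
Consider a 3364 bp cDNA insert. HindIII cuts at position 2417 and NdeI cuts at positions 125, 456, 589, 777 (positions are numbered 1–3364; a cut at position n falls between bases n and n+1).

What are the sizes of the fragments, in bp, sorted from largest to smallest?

1640, 947, 331, 188, 133, 125 bp

Combined cut positions (sorted): 125, 456, 589, 777, 2417.
Linear molecule, 5 cuts → 6 fragments:
  125 − 0 = 125 bp
  456 − 125 = 331 bp
  589 − 456 = 133 bp
  777 − 589 = 188 bp
  2417 − 777 = 1640 bp
  3364 − 2417 = 947 bp
Sorted largest to smallest: 1640, 947, 331, 188, 133, 125 bp.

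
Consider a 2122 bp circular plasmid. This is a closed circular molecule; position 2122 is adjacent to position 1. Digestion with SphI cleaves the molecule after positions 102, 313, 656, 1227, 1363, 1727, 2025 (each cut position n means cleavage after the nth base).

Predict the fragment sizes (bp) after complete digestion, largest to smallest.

Circular molecule, 7 cuts → 7 fragments:
  313 − 102 = 211 bp
  656 − 313 = 343 bp
  1227 − 656 = 571 bp
  1363 − 1227 = 136 bp
  1727 − 1363 = 364 bp
  2025 − 1727 = 298 bp
  wrap: 2122 − 2025 + 102 = 199 bp
Sorted largest to smallest: 571, 364, 343, 298, 211, 199, 136 bp.

571, 364, 343, 298, 211, 199, 136 bp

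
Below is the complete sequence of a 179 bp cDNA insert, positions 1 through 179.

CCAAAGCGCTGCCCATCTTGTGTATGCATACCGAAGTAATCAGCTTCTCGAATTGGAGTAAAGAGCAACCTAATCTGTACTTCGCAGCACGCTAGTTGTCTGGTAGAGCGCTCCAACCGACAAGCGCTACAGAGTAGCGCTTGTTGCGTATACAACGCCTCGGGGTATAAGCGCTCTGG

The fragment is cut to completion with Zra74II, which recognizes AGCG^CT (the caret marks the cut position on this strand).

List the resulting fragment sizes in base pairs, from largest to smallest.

102, 34, 16, 13, 8, 6 bp

Zra74II sites (AGCGCT) start at positions 5, 107, 123, 136, 170.
Zra74II cuts after base 4 of each site, so after positions 8, 110, 126, 139, 173.
Linear molecule, 5 cuts → 6 fragments:
  1–8 → 8 bp
  9–110 → 102 bp
  111–126 → 16 bp
  127–139 → 13 bp
  140–173 → 34 bp
  174–179 → 6 bp
Sorted largest to smallest: 102, 34, 16, 13, 8, 6 bp.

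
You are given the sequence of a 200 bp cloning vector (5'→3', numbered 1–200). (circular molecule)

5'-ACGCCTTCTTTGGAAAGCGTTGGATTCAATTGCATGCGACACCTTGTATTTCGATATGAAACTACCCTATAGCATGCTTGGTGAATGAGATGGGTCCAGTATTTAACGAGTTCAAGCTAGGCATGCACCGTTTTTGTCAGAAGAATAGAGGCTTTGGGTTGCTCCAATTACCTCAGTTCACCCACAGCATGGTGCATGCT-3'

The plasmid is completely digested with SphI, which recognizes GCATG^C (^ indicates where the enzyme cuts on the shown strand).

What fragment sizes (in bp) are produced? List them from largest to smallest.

73, 49, 40, 38 bp

SphI sites (GCATGC) start at positions 32, 72, 121, 194.
SphI cuts after base 5 of each site (before the last base), so after positions 36, 76, 125, 198.
Circular molecule, 4 cuts → 4 fragments:
  37–76 → 40 bp
  77–125 → 49 bp
  126–198 → 73 bp
  199–200 then 1–36 → 2 + 36 = 38 bp
Sorted largest to smallest: 73, 49, 40, 38 bp.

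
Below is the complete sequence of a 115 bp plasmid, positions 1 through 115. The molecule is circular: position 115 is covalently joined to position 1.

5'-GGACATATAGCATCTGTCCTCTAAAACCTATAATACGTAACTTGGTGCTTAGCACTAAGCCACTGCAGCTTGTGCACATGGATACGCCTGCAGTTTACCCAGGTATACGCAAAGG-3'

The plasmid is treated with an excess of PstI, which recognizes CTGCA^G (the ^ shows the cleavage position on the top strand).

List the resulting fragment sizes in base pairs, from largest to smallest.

90, 25 bp

PstI sites (CTGCAG) start at positions 63, 88.
PstI cuts after base 5 of each site (before the last base), so after positions 67, 92.
Circular molecule, 2 cuts → 2 fragments:
  68–92 → 25 bp
  93–115 then 1–67 → 23 + 67 = 90 bp
Sorted largest to smallest: 90, 25 bp.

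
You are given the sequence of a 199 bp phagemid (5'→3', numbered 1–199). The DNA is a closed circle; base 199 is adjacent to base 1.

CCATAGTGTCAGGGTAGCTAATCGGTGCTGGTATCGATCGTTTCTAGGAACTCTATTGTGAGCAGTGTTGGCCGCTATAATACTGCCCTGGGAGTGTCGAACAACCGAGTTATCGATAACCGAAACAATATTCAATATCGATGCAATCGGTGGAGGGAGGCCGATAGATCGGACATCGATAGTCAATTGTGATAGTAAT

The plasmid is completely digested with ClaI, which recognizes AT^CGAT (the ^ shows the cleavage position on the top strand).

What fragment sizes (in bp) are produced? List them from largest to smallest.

79, 57, 38, 25 bp

ClaI sites (ATCGAT) start at positions 33, 112, 137, 175.
ClaI cuts after base 2 of each site, so after positions 34, 113, 138, 176.
Circular molecule, 4 cuts → 4 fragments:
  35–113 → 79 bp
  114–138 → 25 bp
  139–176 → 38 bp
  177–199 then 1–34 → 23 + 34 = 57 bp
Sorted largest to smallest: 79, 57, 38, 25 bp.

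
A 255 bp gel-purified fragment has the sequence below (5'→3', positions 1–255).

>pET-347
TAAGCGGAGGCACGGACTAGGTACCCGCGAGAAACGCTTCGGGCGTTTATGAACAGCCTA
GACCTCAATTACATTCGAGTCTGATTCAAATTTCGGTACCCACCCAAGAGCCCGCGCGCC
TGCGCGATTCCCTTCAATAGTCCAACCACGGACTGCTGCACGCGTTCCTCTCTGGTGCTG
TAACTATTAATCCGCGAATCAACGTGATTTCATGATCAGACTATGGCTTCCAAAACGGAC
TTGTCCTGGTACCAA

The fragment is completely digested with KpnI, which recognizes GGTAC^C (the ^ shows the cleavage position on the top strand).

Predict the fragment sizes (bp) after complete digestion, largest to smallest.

153, 75, 24, 3 bp

KpnI sites (GGTACC) start at positions 20, 95, 248.
KpnI cuts after base 5 of each site (before the last base), so after positions 24, 99, 252.
Linear molecule, 3 cuts → 4 fragments:
  1–24 → 24 bp
  25–99 → 75 bp
  100–252 → 153 bp
  253–255 → 3 bp
Sorted largest to smallest: 153, 75, 24, 3 bp.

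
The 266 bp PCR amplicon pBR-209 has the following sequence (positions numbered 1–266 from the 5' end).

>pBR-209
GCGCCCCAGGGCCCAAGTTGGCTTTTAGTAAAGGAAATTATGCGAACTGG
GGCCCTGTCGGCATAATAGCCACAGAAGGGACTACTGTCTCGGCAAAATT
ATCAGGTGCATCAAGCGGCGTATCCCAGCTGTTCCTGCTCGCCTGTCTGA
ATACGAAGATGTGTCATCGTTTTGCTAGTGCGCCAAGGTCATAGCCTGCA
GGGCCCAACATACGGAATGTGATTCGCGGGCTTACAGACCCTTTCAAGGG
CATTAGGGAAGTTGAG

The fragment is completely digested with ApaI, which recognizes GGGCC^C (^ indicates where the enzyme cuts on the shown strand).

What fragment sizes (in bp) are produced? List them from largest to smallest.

ApaI sites (GGGCCC) start at positions 9, 50, 201.
ApaI cuts after base 5 of each site (before the last base), so after positions 13, 54, 205.
Linear molecule, 3 cuts → 4 fragments:
  1–13 → 13 bp
  14–54 → 41 bp
  55–205 → 151 bp
  206–266 → 61 bp
Sorted largest to smallest: 151, 61, 41, 13 bp.

151, 61, 41, 13 bp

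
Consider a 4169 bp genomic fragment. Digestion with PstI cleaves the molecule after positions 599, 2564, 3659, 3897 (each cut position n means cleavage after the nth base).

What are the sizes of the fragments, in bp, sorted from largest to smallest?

Linear molecule, 4 cuts → 5 fragments:
  599 − 0 = 599 bp
  2564 − 599 = 1965 bp
  3659 − 2564 = 1095 bp
  3897 − 3659 = 238 bp
  4169 − 3897 = 272 bp
Sorted largest to smallest: 1965, 1095, 599, 272, 238 bp.

1965, 1095, 599, 272, 238 bp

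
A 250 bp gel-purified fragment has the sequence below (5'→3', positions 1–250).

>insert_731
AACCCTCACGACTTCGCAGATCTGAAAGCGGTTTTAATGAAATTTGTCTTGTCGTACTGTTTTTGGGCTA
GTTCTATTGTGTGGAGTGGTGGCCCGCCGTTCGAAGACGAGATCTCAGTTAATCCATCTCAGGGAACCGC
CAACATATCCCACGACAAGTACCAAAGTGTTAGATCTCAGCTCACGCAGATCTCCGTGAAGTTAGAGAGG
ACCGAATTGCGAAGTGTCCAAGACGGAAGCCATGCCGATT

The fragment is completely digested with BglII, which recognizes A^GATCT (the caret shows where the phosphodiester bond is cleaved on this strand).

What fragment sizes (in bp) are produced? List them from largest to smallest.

92, 62, 62, 18, 16 bp

BglII sites (AGATCT) start at positions 18, 110, 172, 188.
BglII cuts after the first base of each site, so after positions 18, 110, 172, 188.
Linear molecule, 4 cuts → 5 fragments:
  1–18 → 18 bp
  19–110 → 92 bp
  111–172 → 62 bp
  173–188 → 16 bp
  189–250 → 62 bp
Sorted largest to smallest: 92, 62, 62, 18, 16 bp.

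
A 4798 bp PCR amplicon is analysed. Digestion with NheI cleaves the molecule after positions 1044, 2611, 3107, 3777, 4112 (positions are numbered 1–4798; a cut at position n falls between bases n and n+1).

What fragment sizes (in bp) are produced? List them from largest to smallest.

1567, 1044, 686, 670, 496, 335 bp

Linear molecule, 5 cuts → 6 fragments:
  1044 − 0 = 1044 bp
  2611 − 1044 = 1567 bp
  3107 − 2611 = 496 bp
  3777 − 3107 = 670 bp
  4112 − 3777 = 335 bp
  4798 − 4112 = 686 bp
Sorted largest to smallest: 1567, 1044, 686, 670, 496, 335 bp.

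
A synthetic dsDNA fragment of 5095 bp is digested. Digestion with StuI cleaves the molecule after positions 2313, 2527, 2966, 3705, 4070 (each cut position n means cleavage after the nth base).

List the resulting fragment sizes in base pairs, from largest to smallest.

Linear molecule, 5 cuts → 6 fragments:
  2313 − 0 = 2313 bp
  2527 − 2313 = 214 bp
  2966 − 2527 = 439 bp
  3705 − 2966 = 739 bp
  4070 − 3705 = 365 bp
  5095 − 4070 = 1025 bp
Sorted largest to smallest: 2313, 1025, 739, 439, 365, 214 bp.

2313, 1025, 739, 439, 365, 214 bp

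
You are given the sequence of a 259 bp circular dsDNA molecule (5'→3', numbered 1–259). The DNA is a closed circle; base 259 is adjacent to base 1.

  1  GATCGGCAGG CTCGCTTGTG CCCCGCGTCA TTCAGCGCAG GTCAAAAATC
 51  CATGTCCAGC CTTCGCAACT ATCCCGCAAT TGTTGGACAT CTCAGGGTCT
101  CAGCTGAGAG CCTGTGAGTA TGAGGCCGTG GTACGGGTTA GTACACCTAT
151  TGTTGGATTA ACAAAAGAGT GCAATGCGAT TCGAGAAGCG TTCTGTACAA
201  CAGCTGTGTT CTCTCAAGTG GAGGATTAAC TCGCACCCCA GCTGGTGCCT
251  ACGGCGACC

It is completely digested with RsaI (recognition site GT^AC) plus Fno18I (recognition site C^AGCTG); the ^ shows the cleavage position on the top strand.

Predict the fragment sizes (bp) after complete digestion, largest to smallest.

121, 54, 38, 31, 10, 5 bp

RsaI sites (GTAC) start at positions 131, 141, 195.
RsaI cuts after base 2 of each site, so after positions 132, 142, 196.
Fno18I sites (CAGCTG) start at positions 101, 201, 239.
Fno18I cuts after the first base of each site, so after positions 101, 201, 239.
Combined cut positions: 101, 132, 142, 196, 201, 239.
Circular molecule, 6 cuts → 6 fragments:
  102–132 → 31 bp
  133–142 → 10 bp
  143–196 → 54 bp
  197–201 → 5 bp
  202–239 → 38 bp
  240–259 then 1–101 → 20 + 101 = 121 bp
Sorted largest to smallest: 121, 54, 38, 31, 10, 5 bp.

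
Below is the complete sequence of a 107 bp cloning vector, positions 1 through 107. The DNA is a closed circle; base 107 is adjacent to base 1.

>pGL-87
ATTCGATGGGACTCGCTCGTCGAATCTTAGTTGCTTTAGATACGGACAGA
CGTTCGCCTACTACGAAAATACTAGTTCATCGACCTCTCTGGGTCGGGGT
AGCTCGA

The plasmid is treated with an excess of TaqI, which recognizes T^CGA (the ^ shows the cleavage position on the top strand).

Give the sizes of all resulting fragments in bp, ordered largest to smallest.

TaqI sites (TCGA) start at positions 3, 20, 80, 104.
TaqI cuts after the first base of each site, so after positions 3, 20, 80, 104.
Circular molecule, 4 cuts → 4 fragments:
  4–20 → 17 bp
  21–80 → 60 bp
  81–104 → 24 bp
  105–107 then 1–3 → 3 + 3 = 6 bp
Sorted largest to smallest: 60, 24, 17, 6 bp.

60, 24, 17, 6 bp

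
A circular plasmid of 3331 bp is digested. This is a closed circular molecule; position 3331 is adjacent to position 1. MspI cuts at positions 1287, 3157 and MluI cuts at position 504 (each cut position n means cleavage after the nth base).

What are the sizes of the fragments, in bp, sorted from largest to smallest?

Combined cut positions (sorted): 504, 1287, 3157.
Circular molecule, 3 cuts → 3 fragments:
  1287 − 504 = 783 bp
  3157 − 1287 = 1870 bp
  wrap: 3331 − 3157 + 504 = 678 bp
Sorted largest to smallest: 1870, 783, 678 bp.

1870, 783, 678 bp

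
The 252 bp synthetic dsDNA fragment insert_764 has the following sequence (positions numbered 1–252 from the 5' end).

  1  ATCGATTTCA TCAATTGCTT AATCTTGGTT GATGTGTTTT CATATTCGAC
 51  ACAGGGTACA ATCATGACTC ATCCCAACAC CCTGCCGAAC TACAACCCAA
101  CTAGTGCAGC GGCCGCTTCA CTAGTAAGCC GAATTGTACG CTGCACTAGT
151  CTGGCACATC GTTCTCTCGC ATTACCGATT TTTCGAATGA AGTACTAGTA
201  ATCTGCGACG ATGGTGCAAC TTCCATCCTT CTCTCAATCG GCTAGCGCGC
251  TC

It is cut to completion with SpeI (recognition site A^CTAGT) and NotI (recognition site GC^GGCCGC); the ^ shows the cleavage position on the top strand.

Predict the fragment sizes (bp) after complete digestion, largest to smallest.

100, 58, 49, 25, 10, 10 bp

SpeI sites (ACTAGT) start at positions 100, 120, 145, 194.
SpeI cuts after the first base of each site, so after positions 100, 120, 145, 194.
The NotI site (GCGGCCGC) starts at position 109.
NotI cuts after base 2 of each site, so after position 110.
Combined cut positions: 100, 110, 120, 145, 194.
Linear molecule, 5 cuts → 6 fragments:
  1–100 → 100 bp
  101–110 → 10 bp
  111–120 → 10 bp
  121–145 → 25 bp
  146–194 → 49 bp
  195–252 → 58 bp
Sorted largest to smallest: 100, 58, 49, 25, 10, 10 bp.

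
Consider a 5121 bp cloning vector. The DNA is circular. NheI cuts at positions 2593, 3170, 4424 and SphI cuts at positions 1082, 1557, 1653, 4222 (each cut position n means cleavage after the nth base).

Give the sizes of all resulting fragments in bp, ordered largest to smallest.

1779, 1052, 940, 577, 475, 202, 96 bp

Combined cut positions (sorted): 1082, 1557, 1653, 2593, 3170, 4222, 4424.
Circular molecule, 7 cuts → 7 fragments:
  1557 − 1082 = 475 bp
  1653 − 1557 = 96 bp
  2593 − 1653 = 940 bp
  3170 − 2593 = 577 bp
  4222 − 3170 = 1052 bp
  4424 − 4222 = 202 bp
  wrap: 5121 − 4424 + 1082 = 1779 bp
Sorted largest to smallest: 1779, 1052, 940, 577, 475, 202, 96 bp.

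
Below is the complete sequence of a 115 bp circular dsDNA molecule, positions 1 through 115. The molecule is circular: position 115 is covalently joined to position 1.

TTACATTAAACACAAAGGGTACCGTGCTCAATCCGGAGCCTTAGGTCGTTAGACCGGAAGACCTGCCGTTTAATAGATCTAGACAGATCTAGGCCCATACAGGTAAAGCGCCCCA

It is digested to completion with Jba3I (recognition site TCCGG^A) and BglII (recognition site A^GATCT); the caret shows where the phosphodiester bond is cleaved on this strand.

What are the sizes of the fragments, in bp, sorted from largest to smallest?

66, 39, 10 bp

The Jba3I site (TCCGGA) starts at position 32.
Jba3I cuts after base 5 of each site (before the last base), so after position 36.
BglII sites (AGATCT) start at positions 75, 85.
BglII cuts after the first base of each site, so after positions 75, 85.
Combined cut positions: 36, 75, 85.
Circular molecule, 3 cuts → 3 fragments:
  37–75 → 39 bp
  76–85 → 10 bp
  86–115 then 1–36 → 30 + 36 = 66 bp
Sorted largest to smallest: 66, 39, 10 bp.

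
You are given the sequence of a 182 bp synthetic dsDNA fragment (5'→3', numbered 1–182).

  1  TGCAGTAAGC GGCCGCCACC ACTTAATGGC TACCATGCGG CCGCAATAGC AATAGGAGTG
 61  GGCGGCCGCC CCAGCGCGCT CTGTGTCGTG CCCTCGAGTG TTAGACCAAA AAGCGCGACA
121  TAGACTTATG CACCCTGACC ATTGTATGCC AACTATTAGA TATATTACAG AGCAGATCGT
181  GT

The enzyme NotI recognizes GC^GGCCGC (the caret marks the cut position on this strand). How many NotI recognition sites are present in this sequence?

GCGGCCGC occurs starting at positions 9, 37, 62.
NotI cuts at 3 sites.

3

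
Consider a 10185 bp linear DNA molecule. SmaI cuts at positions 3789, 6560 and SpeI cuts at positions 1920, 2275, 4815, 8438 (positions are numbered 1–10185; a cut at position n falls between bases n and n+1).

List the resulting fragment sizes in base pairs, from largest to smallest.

1920, 1878, 1747, 1745, 1514, 1026, 355 bp

Combined cut positions (sorted): 1920, 2275, 3789, 4815, 6560, 8438.
Linear molecule, 6 cuts → 7 fragments:
  1920 − 0 = 1920 bp
  2275 − 1920 = 355 bp
  3789 − 2275 = 1514 bp
  4815 − 3789 = 1026 bp
  6560 − 4815 = 1745 bp
  8438 − 6560 = 1878 bp
  10185 − 8438 = 1747 bp
Sorted largest to smallest: 1920, 1878, 1747, 1745, 1514, 1026, 355 bp.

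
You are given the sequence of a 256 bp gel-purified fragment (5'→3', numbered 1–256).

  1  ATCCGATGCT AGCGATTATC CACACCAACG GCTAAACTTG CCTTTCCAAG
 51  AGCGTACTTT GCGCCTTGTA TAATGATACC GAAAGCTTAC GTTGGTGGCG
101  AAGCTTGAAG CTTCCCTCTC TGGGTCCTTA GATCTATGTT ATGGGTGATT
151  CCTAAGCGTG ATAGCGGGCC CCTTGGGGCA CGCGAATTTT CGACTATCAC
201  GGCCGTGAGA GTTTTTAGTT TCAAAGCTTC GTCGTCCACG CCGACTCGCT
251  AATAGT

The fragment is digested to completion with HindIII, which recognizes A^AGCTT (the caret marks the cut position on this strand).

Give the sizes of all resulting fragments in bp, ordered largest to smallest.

HindIII sites (AAGCTT) start at positions 83, 101, 108, 224.
HindIII cuts after the first base of each site, so after positions 83, 101, 108, 224.
Linear molecule, 4 cuts → 5 fragments:
  1–83 → 83 bp
  84–101 → 18 bp
  102–108 → 7 bp
  109–224 → 116 bp
  225–256 → 32 bp
Sorted largest to smallest: 116, 83, 32, 18, 7 bp.

116, 83, 32, 18, 7 bp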